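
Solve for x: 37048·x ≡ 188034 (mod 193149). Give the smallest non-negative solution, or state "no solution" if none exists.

First find gcd(37048, 193149):
193149 = 5*37048 + 7909
37048 = 4*7909 + 5412
7909 = 1*5412 + 2497
5412 = 2*2497 + 418
2497 = 5*418 + 407
418 = 1*407 + 11
407 = 37*11 + 0
gcd = 11 and 11 | 188034, so solutions exist. Divide through by 11: 3368x ≡ 17094 (mod 17559).
Now find 3368⁻¹ mod 17559:
17559 = 5*3368 + 719
3368 = 4*719 + 492
719 = 1*492 + 227
492 = 2*227 + 38
227 = 5*38 + 37
38 = 1*37 + 1
37 = 37*1 + 0
Back-substitute:
1 = 38 − 37
1 = −227 + 6·38
1 = 6·492 − 13·227
1 = −13·719 + 19·492
1 = 19·3368 − 89·719
1 = −89·17559 + 464·3368
So 3368⁻¹ ≡ 464 (mod 17559).
Then x ≡ 464·17094 ≡ 12507 (mod 17559); the smallest non-negative solution is x = 12507.

12507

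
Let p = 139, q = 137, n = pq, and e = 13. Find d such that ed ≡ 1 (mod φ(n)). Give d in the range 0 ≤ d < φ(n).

φ(n) = (p−1)(q−1) = 138·136 = 18768.
Need d with 13·d ≡ 1 (mod 18768). Apply the extended Euclidean algorithm:
18768 = 1443×13 + 9
13 = 1×9 + 4
9 = 2×4 + 1
4 = 4×1 + 0
Back-substitute:
1 = 9 − 2·4
1 = −2·13 + 3·9
1 = 3·18768 − 4331·13
So 13·(-4331) ≡ 1 (mod 18768), hence d ≡ -4331 ≡ 14437 (mod 18768).

14437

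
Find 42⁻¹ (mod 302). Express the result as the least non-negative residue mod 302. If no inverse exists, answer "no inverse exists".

Euclidean algorithm on 302, 42:
302 = 7×42 + 8
42 = 5×8 + 2
8 = 4×2 + 0
The gcd is 2, not 1, hence no inverse exists.

no inverse exists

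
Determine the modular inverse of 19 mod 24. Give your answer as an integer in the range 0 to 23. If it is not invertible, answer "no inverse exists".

Run Euclid on (24, 19):
24 = 1×19 + 5
19 = 3×5 + 4
5 = 1×4 + 1
4 = 4×1 + 0
The gcd is 1. Working backward:
1 = 5 − 4
1 = −19 + 4·5
1 = 4·24 − 5·19
Hence 19⁻¹ ≡ -5 ≡ 19 (mod 24).

19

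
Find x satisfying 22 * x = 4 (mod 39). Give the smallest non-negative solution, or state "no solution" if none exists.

25

First find gcd(22, 39):
39 = 1·22 + 17
22 = 1·17 + 5
17 = 3·5 + 2
5 = 2·2 + 1
2 = 2·1 + 0
gcd = 1, so a unique solution mod 39 exists.
Back-substitute for the Bézout coefficients:
1 = 5 − 2·2
1 = −2·17 + 7·5
1 = 7·22 − 9·17
1 = −9·39 + 16·22
So 22·(16) ≡ 1 (mod 39), giving 22⁻¹ ≡ 16.
x ≡ 22⁻¹·4 ≡ 16·4 ≡ 25 (mod 39).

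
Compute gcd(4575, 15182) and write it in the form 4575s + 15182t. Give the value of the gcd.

Euclidean algorithm:
15182 = 3×4575 + 1457
4575 = 3×1457 + 204
1457 = 7×204 + 29
204 = 7×29 + 1
29 = 29×1 + 0
gcd(4575, 15182) = 1.
Express as a combination:
1 = 204 − 7·29
1 = −7·1457 + 50·204
1 = 50·4575 − 157·1457
1 = −157·15182 + 521·4575
So 1 = (-157)·15182 + (521)·4575.

1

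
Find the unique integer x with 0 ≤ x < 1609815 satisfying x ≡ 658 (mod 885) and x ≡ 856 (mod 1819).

Write x = 658 + 885·k. Then 885·k ≡ 856 − 658 ≡ 198 (mod 1819).
Need 885⁻¹ mod 1819. Extended Euclid on (1819, 885):
1819 = 2·885 + 49
885 = 18·49 + 3
49 = 16·3 + 1
3 = 3·1 + 0
Back-substitute:
1 = 49 − 16·3
1 = −16·885 + 289·49
1 = 289·1819 − 594·885
885⁻¹ ≡ 1225 (mod 1819), so k ≡ 1225·198 ≡ 623 (mod 1819).
x = 658 + 885·623 = 552013.

552013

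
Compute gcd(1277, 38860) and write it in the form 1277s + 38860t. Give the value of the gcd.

Euclidean algorithm:
38860 = 30*1277 + 550
1277 = 2*550 + 177
550 = 3*177 + 19
177 = 9*19 + 6
19 = 3*6 + 1
6 = 6*1 + 0
gcd(1277, 38860) = 1.
Back-substituting:
1 = 19 − 3·6
1 = −3·177 + 28·19
1 = 28·550 − 87·177
1 = −87·1277 + 202·550
1 = 202·38860 − 6147·1277
So 1 = (202)·38860 + (-6147)·1277.

1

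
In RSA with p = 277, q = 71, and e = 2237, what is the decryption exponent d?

11573

φ(n) = (p−1)(q−1) = 276·70 = 19320.
Need d with 2237·d ≡ 1 (mod 19320). Apply the extended Euclidean algorithm:
19320 = 8×2237 + 1424
2237 = 1×1424 + 813
1424 = 1×813 + 611
813 = 1×611 + 202
611 = 3×202 + 5
202 = 40×5 + 2
5 = 2×2 + 1
2 = 2×1 + 0
Back-substitute:
1 = 5 − 2·2
1 = −2·202 + 81·5
1 = 81·611 − 245·202
1 = −245·813 + 326·611
1 = 326·1424 − 571·813
1 = −571·2237 + 897·1424
1 = 897·19320 − 7747·2237
So 2237·(-7747) ≡ 1 (mod 19320), hence d ≡ -7747 ≡ 11573 (mod 19320).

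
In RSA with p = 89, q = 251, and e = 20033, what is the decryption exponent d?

9697

φ(n) = (p−1)(q−1) = 88·250 = 22000.
Need d with 20033·d ≡ 1 (mod 22000). Apply the extended Euclidean algorithm:
22000 = 1·20033 + 1967
20033 = 10·1967 + 363
1967 = 5·363 + 152
363 = 2·152 + 59
152 = 2·59 + 34
59 = 1·34 + 25
34 = 1·25 + 9
25 = 2·9 + 7
9 = 1·7 + 2
7 = 3·2 + 1
2 = 2·1 + 0
Back-substitute:
1 = 7 − 3·2
1 = −3·9 + 4·7
1 = 4·25 − 11·9
1 = −11·34 + 15·25
1 = 15·59 − 26·34
1 = −26·152 + 67·59
1 = 67·363 − 160·152
1 = −160·1967 + 867·363
1 = 867·20033 − 8830·1967
1 = −8830·22000 + 9697·20033
So 20033·9697 ≡ 1 (mod 22000), hence d = 9697.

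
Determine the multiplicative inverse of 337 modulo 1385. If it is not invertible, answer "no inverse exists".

Run Euclid on (1385, 337):
1385 = 4*337 + 37
337 = 9*37 + 4
37 = 9*4 + 1
4 = 4*1 + 0
Since gcd(337, 1385) = 1, back-substitute to write 1 as a combination:
1 = 37 − 9·4
1 = −9·337 + 82·37
1 = 82·1385 − 337·337
Hence 337⁻¹ ≡ -337 ≡ 1048 (mod 1385).

1048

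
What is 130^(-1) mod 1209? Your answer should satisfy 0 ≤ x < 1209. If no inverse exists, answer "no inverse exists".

no inverse exists

Euclidean algorithm on 1209, 130:
1209 = 9*130 + 39
130 = 3*39 + 13
39 = 3*13 + 0
Since gcd = 13 > 1, 130 is not a unit mod 1209.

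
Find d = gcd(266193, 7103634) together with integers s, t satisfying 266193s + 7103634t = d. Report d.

3

Repeated division:
7103634 = 26*266193 + 182616
266193 = 1*182616 + 83577
182616 = 2*83577 + 15462
83577 = 5*15462 + 6267
15462 = 2*6267 + 2928
6267 = 2*2928 + 411
2928 = 7*411 + 51
411 = 8*51 + 3
51 = 17*3 + 0
gcd(266193, 7103634) = 3.
Working backward:
3 = 411 − 8·51
3 = −8·2928 + 57·411
3 = 57·6267 − 122·2928
3 = −122·15462 + 301·6267
3 = 301·83577 − 1627·15462
3 = −1627·182616 + 3555·83577
3 = 3555·266193 − 5182·182616
3 = −5182·7103634 + 138287·266193
So 3 = (-5182)·7103634 + (138287)·266193.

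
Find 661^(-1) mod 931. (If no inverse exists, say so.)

gcd(931, 661) by repeated division:
931 = 1×661 + 270
661 = 2×270 + 121
270 = 2×121 + 28
121 = 4×28 + 9
28 = 3×9 + 1
9 = 9×1 + 0
Since gcd(661, 931) = 1, back-substitute to write 1 as a combination:
1 = 28 − 3·9
1 = −3·121 + 13·28
1 = 13·270 − 29·121
1 = −29·661 + 71·270
1 = 71·931 − 100·661
Hence 661⁻¹ ≡ -100 ≡ 831 (mod 931).

831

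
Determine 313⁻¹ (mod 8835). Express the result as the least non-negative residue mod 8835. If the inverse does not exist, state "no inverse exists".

gcd(8835, 313) by repeated division:
8835 = 28*313 + 71
313 = 4*71 + 29
71 = 2*29 + 13
29 = 2*13 + 3
13 = 4*3 + 1
3 = 3*1 + 0
Since gcd(313, 8835) = 1, back-substitute to write 1 as a combination:
1 = 13 − 4·3
1 = −4·29 + 9·13
1 = 9·71 − 22·29
1 = −22·313 + 97·71
1 = 97·8835 − 2738·313
Hence 313⁻¹ ≡ -2738 ≡ 6097 (mod 8835).

6097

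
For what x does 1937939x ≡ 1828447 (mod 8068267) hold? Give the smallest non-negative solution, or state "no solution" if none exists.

First find gcd(1937939, 8068267):
8068267 = 4*1937939 + 316511
1937939 = 6*316511 + 38873
316511 = 8*38873 + 5527
38873 = 7*5527 + 184
5527 = 30*184 + 7
184 = 26*7 + 2
7 = 3*2 + 1
2 = 2*1 + 0
gcd = 1, so a unique solution mod 8068267 exists.
Back-substitute for the Bézout coefficients:
1 = 7 − 3·2
1 = −3·184 + 79·7
1 = 79·5527 − 2373·184
1 = −2373·38873 + 16690·5527
1 = 16690·316511 − 135893·38873
1 = −135893·1937939 + 832048·316511
1 = 832048·8068267 − 3464085·1937939
So 1937939·(-3464085) ≡ 1 (mod 8068267), giving 1937939⁻¹ ≡ 4604182.
x ≡ 1937939⁻¹·1828447 ≡ 4604182·1828447 ≡ 363151 (mod 8068267).

363151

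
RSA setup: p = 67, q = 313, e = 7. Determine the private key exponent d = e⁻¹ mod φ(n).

11767

φ(n) = (p−1)(q−1) = 66·312 = 20592.
Need d with 7·d ≡ 1 (mod 20592). Apply the extended Euclidean algorithm:
20592 = 2941·7 + 5
7 = 1·5 + 2
5 = 2·2 + 1
2 = 2·1 + 0
Back-substitute:
1 = 5 − 2·2
1 = −2·7 + 3·5
1 = 3·20592 − 8825·7
So 7·(-8825) ≡ 1 (mod 20592), hence d ≡ -8825 ≡ 11767 (mod 20592).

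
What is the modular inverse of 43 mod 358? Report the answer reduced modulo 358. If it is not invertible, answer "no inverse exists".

25

Apply the Euclidean algorithm to 358 and 43:
358 = 8*43 + 14
43 = 3*14 + 1
14 = 14*1 + 0
Since gcd(43, 358) = 1, back-substitute to write 1 as a combination:
1 = 43 − 3·14
1 = −3·358 + 25·43
So 43·25 ≡ 1 (mod 358).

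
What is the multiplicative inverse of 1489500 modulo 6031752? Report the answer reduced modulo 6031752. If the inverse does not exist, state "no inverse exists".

Euclidean algorithm on 6031752, 1489500:
6031752 = 4·1489500 + 73752
1489500 = 20·73752 + 14460
73752 = 5·14460 + 1452
14460 = 9·1452 + 1392
1452 = 1·1392 + 60
1392 = 23·60 + 12
60 = 5·12 + 0
Since gcd = 12 > 1, 1489500 is not a unit mod 6031752.

no inverse exists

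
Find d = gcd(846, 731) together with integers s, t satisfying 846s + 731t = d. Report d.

Repeated division:
846 = 1×731 + 115
731 = 6×115 + 41
115 = 2×41 + 33
41 = 1×33 + 8
33 = 4×8 + 1
8 = 8×1 + 0
gcd(846, 731) = 1.
Express as a combination:
1 = 33 − 4·8
1 = −4·41 + 5·33
1 = 5·115 − 14·41
1 = −14·731 + 89·115
1 = 89·846 − 103·731
So 1 = (89)·846 + (-103)·731.

1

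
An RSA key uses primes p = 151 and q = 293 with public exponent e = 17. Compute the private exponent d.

φ(n) = (p−1)(q−1) = 150·292 = 43800.
Need d with 17·d ≡ 1 (mod 43800). Apply the extended Euclidean algorithm:
43800 = 2576·17 + 8
17 = 2·8 + 1
8 = 8·1 + 0
Back-substitute:
1 = 17 − 2·8
1 = −2·43800 + 5153·17
So 17·5153 ≡ 1 (mod 43800), hence d = 5153.

5153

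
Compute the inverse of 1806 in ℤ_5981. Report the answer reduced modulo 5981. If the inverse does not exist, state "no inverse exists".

818

Run Euclid on (5981, 1806):
5981 = 3×1806 + 563
1806 = 3×563 + 117
563 = 4×117 + 95
117 = 1×95 + 22
95 = 4×22 + 7
22 = 3×7 + 1
7 = 7×1 + 0
The gcd is 1. Working backward:
1 = 22 − 3·7
1 = −3·95 + 13·22
1 = 13·117 − 16·95
1 = −16·563 + 77·117
1 = 77·1806 − 247·563
1 = −247·5981 + 818·1806
So 1806·818 ≡ 1 (mod 5981).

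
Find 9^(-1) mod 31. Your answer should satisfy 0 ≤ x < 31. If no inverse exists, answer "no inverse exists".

Apply the Euclidean algorithm to 31 and 9:
31 = 3·9 + 4
9 = 2·4 + 1
4 = 4·1 + 0
Since gcd(9, 31) = 1, back-substitute to write 1 as a combination:
1 = 9 − 2·4
1 = −2·31 + 7·9
So 9·7 ≡ 1 (mod 31).

7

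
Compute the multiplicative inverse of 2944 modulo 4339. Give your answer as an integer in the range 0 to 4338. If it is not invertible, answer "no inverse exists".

479

Extended Euclidean algorithm:
4339 = 1*2944 + 1395
2944 = 2*1395 + 154
1395 = 9*154 + 9
154 = 17*9 + 1
9 = 9*1 + 0
The gcd is 1. Working backward:
1 = 154 − 17·9
1 = −17·1395 + 154·154
1 = 154·2944 − 325·1395
1 = −325·4339 + 479·2944
So 2944·479 ≡ 1 (mod 4339).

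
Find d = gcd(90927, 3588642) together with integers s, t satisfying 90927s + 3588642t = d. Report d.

9

Euclidean algorithm:
3588642 = 39·90927 + 42489
90927 = 2·42489 + 5949
42489 = 7·5949 + 846
5949 = 7·846 + 27
846 = 31·27 + 9
27 = 3·9 + 0
gcd(90927, 3588642) = 9.
Express as a combination:
9 = 846 − 31·27
9 = −31·5949 + 218·846
9 = 218·42489 − 1557·5949
9 = −1557·90927 + 3332·42489
9 = 3332·3588642 − 131505·90927
So 9 = (3332)·3588642 + (-131505)·90927.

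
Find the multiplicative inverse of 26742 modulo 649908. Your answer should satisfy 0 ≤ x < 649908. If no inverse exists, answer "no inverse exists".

no inverse exists

Euclidean algorithm on 649908, 26742:
649908 = 24×26742 + 8100
26742 = 3×8100 + 2442
8100 = 3×2442 + 774
2442 = 3×774 + 120
774 = 6×120 + 54
120 = 2×54 + 12
54 = 4×12 + 6
12 = 2×6 + 0
The gcd is 6, not 1, hence no inverse exists.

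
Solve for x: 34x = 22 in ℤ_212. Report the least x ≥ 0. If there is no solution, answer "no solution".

First find gcd(34, 212):
212 = 6*34 + 8
34 = 4*8 + 2
8 = 4*2 + 0
gcd = 2 and 2 | 22, so solutions exist. Divide through by 2: 17x ≡ 11 (mod 106).
Now find 17⁻¹ mod 106:
106 = 6×17 + 4
17 = 4×4 + 1
4 = 4×1 + 0
Back-substitute:
1 = 17 − 4·4
1 = −4·106 + 25·17
So 17⁻¹ ≡ 25 (mod 106).
Then x ≡ 25·11 ≡ 63 (mod 106); the smallest non-negative solution is x = 63.

63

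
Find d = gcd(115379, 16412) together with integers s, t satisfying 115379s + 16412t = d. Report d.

11

Euclidean algorithm:
115379 = 7×16412 + 495
16412 = 33×495 + 77
495 = 6×77 + 33
77 = 2×33 + 11
33 = 3×11 + 0
gcd(115379, 16412) = 11.
Express as a combination:
11 = 77 − 2·33
11 = −2·495 + 13·77
11 = 13·16412 − 431·495
11 = −431·115379 + 3030·16412
So 11 = (-431)·115379 + (3030)·16412.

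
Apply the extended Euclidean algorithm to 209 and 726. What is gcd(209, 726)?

11

Euclidean algorithm:
726 = 3×209 + 99
209 = 2×99 + 11
99 = 9×11 + 0
gcd(209, 726) = 11.
Back-substituting:
11 = 209 − 2·99
11 = −2·726 + 7·209
So 11 = (-2)·726 + (7)·209.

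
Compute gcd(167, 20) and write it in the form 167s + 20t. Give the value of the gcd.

Apply Euclid's algorithm to 167 and 20:
167 = 8×20 + 7
20 = 2×7 + 6
7 = 1×6 + 1
6 = 6×1 + 0
gcd(167, 20) = 1.
Back-substituting:
1 = 7 − 6
1 = −20 + 3·7
1 = 3·167 − 25·20
So 1 = (3)·167 + (-25)·20.

1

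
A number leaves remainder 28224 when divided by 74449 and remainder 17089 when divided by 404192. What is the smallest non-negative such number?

18145408545

Write x = 28224 + 74449·k. Then 74449·k ≡ 17089 − 28224 ≡ 393057 (mod 404192).
Need 74449⁻¹ mod 404192. Extended Euclid on (404192, 74449):
404192 = 5*74449 + 31947
74449 = 2*31947 + 10555
31947 = 3*10555 + 282
10555 = 37*282 + 121
282 = 2*121 + 40
121 = 3*40 + 1
40 = 40*1 + 0
Back-substitute:
1 = 121 − 3·40
1 = −3·282 + 7·121
1 = 7·10555 − 262·282
1 = −262·31947 + 793·10555
1 = 793·74449 − 1848·31947
1 = −1848·404192 + 10033·74449
74449⁻¹ ≡ 10033 (mod 404192), so k ≡ 10033·393057 ≡ 243729 (mod 404192).
x = 28224 + 74449·243729 = 18145408545.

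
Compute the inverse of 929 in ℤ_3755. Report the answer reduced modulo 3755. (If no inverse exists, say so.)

1059

Run Euclid on (3755, 929):
3755 = 4*929 + 39
929 = 23*39 + 32
39 = 1*32 + 7
32 = 4*7 + 4
7 = 1*4 + 3
4 = 1*3 + 1
3 = 3*1 + 0
gcd = 1, so the inverse exists. Back-substitute:
1 = 4 − 3
1 = −7 + 2·4
1 = 2·32 − 9·7
1 = −9·39 + 11·32
1 = 11·929 − 262·39
1 = −262·3755 + 1059·929
So 929·1059 ≡ 1 (mod 3755).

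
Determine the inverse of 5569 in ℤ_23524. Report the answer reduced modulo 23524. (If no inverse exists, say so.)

Extended Euclidean algorithm:
23524 = 4*5569 + 1248
5569 = 4*1248 + 577
1248 = 2*577 + 94
577 = 6*94 + 13
94 = 7*13 + 3
13 = 4*3 + 1
3 = 3*1 + 0
Since gcd(5569, 23524) = 1, back-substitute to write 1 as a combination:
1 = 13 − 4·3
1 = −4·94 + 29·13
1 = 29·577 − 178·94
1 = −178·1248 + 385·577
1 = 385·5569 − 1718·1248
1 = −1718·23524 + 7257·5569
So 5569·7257 ≡ 1 (mod 23524).

7257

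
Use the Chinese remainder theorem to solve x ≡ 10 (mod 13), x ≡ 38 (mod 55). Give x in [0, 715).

478

Write x = 10 + 13·k. Then 13·k ≡ 38 − 10 ≡ 28 (mod 55).
Need 13⁻¹ mod 55. Extended Euclid on (55, 13):
55 = 4×13 + 3
13 = 4×3 + 1
3 = 3×1 + 0
Back-substitute:
1 = 13 − 4·3
1 = −4·55 + 17·13
13⁻¹ ≡ 17 (mod 55), so k ≡ 17·28 ≡ 36 (mod 55).
x = 10 + 13·36 = 478.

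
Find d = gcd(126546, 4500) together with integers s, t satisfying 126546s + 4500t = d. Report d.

6

Euclidean algorithm:
126546 = 28·4500 + 546
4500 = 8·546 + 132
546 = 4·132 + 18
132 = 7·18 + 6
18 = 3·6 + 0
gcd(126546, 4500) = 6.
Back-substituting:
6 = 132 − 7·18
6 = −7·546 + 29·132
6 = 29·4500 − 239·546
6 = −239·126546 + 6721·4500
So 6 = (-239)·126546 + (6721)·4500.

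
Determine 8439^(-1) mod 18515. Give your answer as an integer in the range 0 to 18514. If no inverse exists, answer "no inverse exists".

Extended Euclidean algorithm:
18515 = 2×8439 + 1637
8439 = 5×1637 + 254
1637 = 6×254 + 113
254 = 2×113 + 28
113 = 4×28 + 1
28 = 28×1 + 0
Since gcd(8439, 18515) = 1, back-substitute to write 1 as a combination:
1 = 113 − 4·28
1 = −4·254 + 9·113
1 = 9·1637 − 58·254
1 = −58·8439 + 299·1637
1 = 299·18515 − 656·8439
Thus 8439·(-656) ≡ 1 (mod 18515); reducing, -656 mod 18515 = 17859.

17859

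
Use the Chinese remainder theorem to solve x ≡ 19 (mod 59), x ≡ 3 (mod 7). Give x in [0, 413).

Write x = 19 + 59·k. Then 59·k ≡ 3 − 19 ≡ 5 (mod 7).
Need 59⁻¹ mod 7. Extended Euclid on (7, 3):
7 = 2*3 + 1
3 = 3*1 + 0
Back-substitute:
1 = 7 − 2·3
59⁻¹ ≡ 5 (mod 7), so k ≡ 5·5 ≡ 4 (mod 7).
x = 19 + 59·4 = 255.

255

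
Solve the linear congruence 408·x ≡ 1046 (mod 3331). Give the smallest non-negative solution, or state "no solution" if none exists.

First find gcd(408, 3331):
3331 = 8*408 + 67
408 = 6*67 + 6
67 = 11*6 + 1
6 = 6*1 + 0
gcd = 1, so a unique solution mod 3331 exists.
Back-substitute for the Bézout coefficients:
1 = 67 − 11·6
1 = −11·408 + 67·67
1 = 67·3331 − 547·408
So 408·(-547) ≡ 1 (mod 3331), giving 408⁻¹ ≡ 2784.
x ≡ 408⁻¹·1046 ≡ 2784·1046 ≡ 770 (mod 3331).

770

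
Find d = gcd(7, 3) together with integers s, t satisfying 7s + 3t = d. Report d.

1

Euclidean algorithm:
7 = 2*3 + 1
3 = 3*1 + 0
gcd(7, 3) = 1.
Working backward:
1 = 7 − 2·3
So 1 = (1)·7 + (-2)·3.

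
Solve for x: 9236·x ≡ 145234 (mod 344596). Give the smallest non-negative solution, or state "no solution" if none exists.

no solution

gcd(9236, 344596):
344596 = 37*9236 + 2864
9236 = 3*2864 + 644
2864 = 4*644 + 288
644 = 2*288 + 68
288 = 4*68 + 16
68 = 4*16 + 4
16 = 4*4 + 0
gcd = 4, but 4 ∤ 145234, so the congruence has no solution.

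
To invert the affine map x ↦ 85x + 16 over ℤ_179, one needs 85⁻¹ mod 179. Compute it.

Extended Euclidean algorithm:
179 = 2*85 + 9
85 = 9*9 + 4
9 = 2*4 + 1
4 = 4*1 + 0
Since gcd(85, 179) = 1, back-substitute to write 1 as a combination:
1 = 9 − 2·4
1 = −2·85 + 19·9
1 = 19·179 − 40·85
Hence 85⁻¹ ≡ -40 ≡ 139 (mod 179).

139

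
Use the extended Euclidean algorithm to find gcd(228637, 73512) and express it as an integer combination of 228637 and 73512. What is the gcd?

1

Euclidean algorithm:
228637 = 3·73512 + 8101
73512 = 9·8101 + 603
8101 = 13·603 + 262
603 = 2·262 + 79
262 = 3·79 + 25
79 = 3·25 + 4
25 = 6·4 + 1
4 = 4·1 + 0
gcd(228637, 73512) = 1.
Working backward:
1 = 25 − 6·4
1 = −6·79 + 19·25
1 = 19·262 − 63·79
1 = −63·603 + 145·262
1 = 145·8101 − 1948·603
1 = −1948·73512 + 17677·8101
1 = 17677·228637 − 54979·73512
So 1 = (17677)·228637 + (-54979)·73512.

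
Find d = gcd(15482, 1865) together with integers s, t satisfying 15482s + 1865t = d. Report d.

Repeated division:
15482 = 8×1865 + 562
1865 = 3×562 + 179
562 = 3×179 + 25
179 = 7×25 + 4
25 = 6×4 + 1
4 = 4×1 + 0
gcd(15482, 1865) = 1.
Back-substituting:
1 = 25 − 6·4
1 = −6·179 + 43·25
1 = 43·562 − 135·179
1 = −135·1865 + 448·562
1 = 448·15482 − 3719·1865
So 1 = (448)·15482 + (-3719)·1865.

1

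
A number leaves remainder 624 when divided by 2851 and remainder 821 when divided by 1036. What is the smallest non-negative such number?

1389061

Write x = 624 + 2851·k. Then 2851·k ≡ 821 − 624 ≡ 197 (mod 1036).
Need 2851⁻¹ mod 1036. Extended Euclid on (1036, 779):
1036 = 1×779 + 257
779 = 3×257 + 8
257 = 32×8 + 1
8 = 8×1 + 0
Back-substitute:
1 = 257 − 32·8
1 = −32·779 + 97·257
1 = 97·1036 − 129·779
2851⁻¹ ≡ 907 (mod 1036), so k ≡ 907·197 ≡ 487 (mod 1036).
x = 624 + 2851·487 = 1389061.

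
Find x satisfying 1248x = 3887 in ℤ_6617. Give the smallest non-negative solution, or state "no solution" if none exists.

First find gcd(1248, 6617):
6617 = 5·1248 + 377
1248 = 3·377 + 117
377 = 3·117 + 26
117 = 4·26 + 13
26 = 2·13 + 0
gcd = 13 and 13 | 3887, so solutions exist. Divide through by 13: 96x ≡ 299 (mod 509).
Now find 96⁻¹ mod 509:
509 = 5*96 + 29
96 = 3*29 + 9
29 = 3*9 + 2
9 = 4*2 + 1
2 = 2*1 + 0
Back-substitute:
1 = 9 − 4·2
1 = −4·29 + 13·9
1 = 13·96 − 43·29
1 = −43·509 + 228·96
So 96⁻¹ ≡ 228 (mod 509).
Then x ≡ 228·299 ≡ 475 (mod 509); the smallest non-negative solution is x = 475.

475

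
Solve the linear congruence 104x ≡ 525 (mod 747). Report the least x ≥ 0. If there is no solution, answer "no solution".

First find gcd(104, 747):
747 = 7×104 + 19
104 = 5×19 + 9
19 = 2×9 + 1
9 = 9×1 + 0
gcd = 1, so a unique solution mod 747 exists.
Back-substitute for the Bézout coefficients:
1 = 19 − 2·9
1 = −2·104 + 11·19
1 = 11·747 − 79·104
So 104·(-79) ≡ 1 (mod 747), giving 104⁻¹ ≡ 668.
x ≡ 104⁻¹·525 ≡ 668·525 ≡ 357 (mod 747).

357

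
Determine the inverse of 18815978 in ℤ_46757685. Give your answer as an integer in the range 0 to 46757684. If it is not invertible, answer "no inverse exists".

14156102

Run Euclid on (46757685, 18815978):
46757685 = 2×18815978 + 9125729
18815978 = 2×9125729 + 564520
9125729 = 16×564520 + 93409
564520 = 6×93409 + 4066
93409 = 22×4066 + 3957
4066 = 1×3957 + 109
3957 = 36×109 + 33
109 = 3×33 + 10
33 = 3×10 + 3
10 = 3×3 + 1
3 = 3×1 + 0
Since gcd(18815978, 46757685) = 1, back-substitute to write 1 as a combination:
1 = 10 − 3·3
1 = −3·33 + 10·10
1 = 10·109 − 33·33
1 = −33·3957 + 1198·109
1 = 1198·4066 − 1231·3957
1 = −1231·93409 + 28280·4066
1 = 28280·564520 − 170911·93409
1 = −170911·9125729 + 2762856·564520
1 = 2762856·18815978 − 5696623·9125729
1 = −5696623·46757685 + 14156102·18815978
So 18815978·14156102 ≡ 1 (mod 46757685).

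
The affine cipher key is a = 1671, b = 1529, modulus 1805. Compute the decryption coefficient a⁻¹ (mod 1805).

1576

gcd(1805, 1671) by repeated division:
1805 = 1*1671 + 134
1671 = 12*134 + 63
134 = 2*63 + 8
63 = 7*8 + 7
8 = 1*7 + 1
7 = 7*1 + 0
Since gcd(1671, 1805) = 1, back-substitute to write 1 as a combination:
1 = 8 − 7
1 = −63 + 8·8
1 = 8·134 − 17·63
1 = −17·1671 + 212·134
1 = 212·1805 − 229·1671
Thus 1671·(-229) ≡ 1 (mod 1805); reducing, -229 mod 1805 = 1576.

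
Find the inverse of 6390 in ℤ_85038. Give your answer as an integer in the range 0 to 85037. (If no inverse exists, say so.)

Compute gcd(6390, 85038):
85038 = 13·6390 + 1968
6390 = 3·1968 + 486
1968 = 4·486 + 24
486 = 20·24 + 6
24 = 4·6 + 0
gcd(6390, 85038) = 6 ≠ 1, so 6390 has no multiplicative inverse modulo 85038.

no inverse exists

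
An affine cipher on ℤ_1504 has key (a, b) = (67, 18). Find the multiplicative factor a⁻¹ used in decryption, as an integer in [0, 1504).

gcd(1504, 67) by repeated division:
1504 = 22*67 + 30
67 = 2*30 + 7
30 = 4*7 + 2
7 = 3*2 + 1
2 = 2*1 + 0
Since gcd(67, 1504) = 1, back-substitute to write 1 as a combination:
1 = 7 − 3·2
1 = −3·30 + 13·7
1 = 13·67 − 29·30
1 = −29·1504 + 651·67
So 67·651 ≡ 1 (mod 1504).

651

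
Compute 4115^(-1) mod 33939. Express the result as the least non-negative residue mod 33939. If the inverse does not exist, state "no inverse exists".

gcd(33939, 4115) by repeated division:
33939 = 8*4115 + 1019
4115 = 4*1019 + 39
1019 = 26*39 + 5
39 = 7*5 + 4
5 = 1*4 + 1
4 = 4*1 + 0
Since gcd(4115, 33939) = 1, back-substitute to write 1 as a combination:
1 = 5 − 4
1 = −39 + 8·5
1 = 8·1019 − 209·39
1 = −209·4115 + 844·1019
1 = 844·33939 − 6961·4115
Hence 4115⁻¹ ≡ -6961 ≡ 26978 (mod 33939).

26978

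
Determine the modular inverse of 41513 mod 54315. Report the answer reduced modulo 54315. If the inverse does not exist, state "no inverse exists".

52427

Extended Euclidean algorithm:
54315 = 1×41513 + 12802
41513 = 3×12802 + 3107
12802 = 4×3107 + 374
3107 = 8×374 + 115
374 = 3×115 + 29
115 = 3×29 + 28
29 = 1×28 + 1
28 = 28×1 + 0
The gcd is 1. Working backward:
1 = 29 − 28
1 = −115 + 4·29
1 = 4·374 − 13·115
1 = −13·3107 + 108·374
1 = 108·12802 − 445·3107
1 = −445·41513 + 1443·12802
1 = 1443·54315 − 1888·41513
Hence 41513⁻¹ ≡ -1888 ≡ 52427 (mod 54315).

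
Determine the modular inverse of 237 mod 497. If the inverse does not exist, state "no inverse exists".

216

Extended Euclidean algorithm:
497 = 2*237 + 23
237 = 10*23 + 7
23 = 3*7 + 2
7 = 3*2 + 1
2 = 2*1 + 0
The gcd is 1. Working backward:
1 = 7 − 3·2
1 = −3·23 + 10·7
1 = 10·237 − 103·23
1 = −103·497 + 216·237
So 237·216 ≡ 1 (mod 497).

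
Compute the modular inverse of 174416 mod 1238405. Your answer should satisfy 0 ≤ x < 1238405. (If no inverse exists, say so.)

Run Euclid on (1238405, 174416):
1238405 = 7·174416 + 17493
174416 = 9·17493 + 16979
17493 = 1·16979 + 514
16979 = 33·514 + 17
514 = 30·17 + 4
17 = 4·4 + 1
4 = 4·1 + 0
The gcd is 1. Working backward:
1 = 17 − 4·4
1 = −4·514 + 121·17
1 = 121·16979 − 3997·514
1 = −3997·17493 + 4118·16979
1 = 4118·174416 − 41059·17493
1 = −41059·1238405 + 291531·174416
So 174416·291531 ≡ 1 (mod 1238405).

291531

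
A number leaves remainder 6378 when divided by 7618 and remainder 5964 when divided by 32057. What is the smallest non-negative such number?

Write x = 6378 + 7618·k. Then 7618·k ≡ 5964 − 6378 ≡ 31643 (mod 32057).
Need 7618⁻¹ mod 32057. Extended Euclid on (32057, 7618):
32057 = 4*7618 + 1585
7618 = 4*1585 + 1278
1585 = 1*1278 + 307
1278 = 4*307 + 50
307 = 6*50 + 7
50 = 7*7 + 1
7 = 7*1 + 0
Back-substitute:
1 = 50 − 7·7
1 = −7·307 + 43·50
1 = 43·1278 − 179·307
1 = −179·1585 + 222·1278
1 = 222·7618 − 1067·1585
1 = −1067·32057 + 4490·7618
7618⁻¹ ≡ 4490 (mod 32057), so k ≡ 4490·31643 ≡ 446 (mod 32057).
x = 6378 + 7618·446 = 3404006.

3404006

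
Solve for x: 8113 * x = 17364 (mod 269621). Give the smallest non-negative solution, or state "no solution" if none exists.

First find gcd(8113, 269621):
269621 = 33*8113 + 1892
8113 = 4*1892 + 545
1892 = 3*545 + 257
545 = 2*257 + 31
257 = 8*31 + 9
31 = 3*9 + 4
9 = 2*4 + 1
4 = 4*1 + 0
gcd = 1, so a unique solution mod 269621 exists.
Back-substitute for the Bézout coefficients:
1 = 9 − 2·4
1 = −2·31 + 7·9
1 = 7·257 − 58·31
1 = −58·545 + 123·257
1 = 123·1892 − 427·545
1 = −427·8113 + 1831·1892
1 = 1831·269621 − 60850·8113
So 8113·(-60850) ≡ 1 (mod 269621), giving 8113⁻¹ ≡ 208771.
x ≡ 8113⁻¹·17364 ≡ 208771·17364 ≡ 45299 (mod 269621).

45299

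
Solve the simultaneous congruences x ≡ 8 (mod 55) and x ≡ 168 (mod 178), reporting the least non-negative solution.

Write x = 8 + 55·k. Then 55·k ≡ 168 − 8 ≡ 160 (mod 178).
Need 55⁻¹ mod 178. Extended Euclid on (178, 55):
178 = 3·55 + 13
55 = 4·13 + 3
13 = 4·3 + 1
3 = 3·1 + 0
Back-substitute:
1 = 13 − 4·3
1 = −4·55 + 17·13
1 = 17·178 − 55·55
55⁻¹ ≡ 123 (mod 178), so k ≡ 123·160 ≡ 100 (mod 178).
x = 8 + 55·100 = 5508.

5508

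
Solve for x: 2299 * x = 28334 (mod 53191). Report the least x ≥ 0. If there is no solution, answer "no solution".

First find gcd(2299, 53191):
53191 = 23·2299 + 314
2299 = 7·314 + 101
314 = 3·101 + 11
101 = 9·11 + 2
11 = 5·2 + 1
2 = 2·1 + 0
gcd = 1, so a unique solution mod 53191 exists.
Back-substitute for the Bézout coefficients:
1 = 11 − 5·2
1 = −5·101 + 46·11
1 = 46·314 − 143·101
1 = −143·2299 + 1047·314
1 = 1047·53191 − 24224·2299
So 2299·(-24224) ≡ 1 (mod 53191), giving 2299⁻¹ ≡ 28967.
x ≡ 2299⁻¹·28334 ≡ 28967·28334 ≡ 13848 (mod 53191).

13848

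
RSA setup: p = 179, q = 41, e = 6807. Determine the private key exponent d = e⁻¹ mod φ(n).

2343

φ(n) = (p−1)(q−1) = 178·40 = 7120.
Need d with 6807·d ≡ 1 (mod 7120). Apply the extended Euclidean algorithm:
7120 = 1·6807 + 313
6807 = 21·313 + 234
313 = 1·234 + 79
234 = 2·79 + 76
79 = 1·76 + 3
76 = 25·3 + 1
3 = 3·1 + 0
Back-substitute:
1 = 76 − 25·3
1 = −25·79 + 26·76
1 = 26·234 − 77·79
1 = −77·313 + 103·234
1 = 103·6807 − 2240·313
1 = −2240·7120 + 2343·6807
So 6807·2343 ≡ 1 (mod 7120), hence d = 2343.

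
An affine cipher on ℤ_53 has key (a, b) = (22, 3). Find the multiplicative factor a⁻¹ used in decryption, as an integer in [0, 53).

41

Run Euclid on (53, 22):
53 = 2×22 + 9
22 = 2×9 + 4
9 = 2×4 + 1
4 = 4×1 + 0
Since gcd(22, 53) = 1, back-substitute to write 1 as a combination:
1 = 9 − 2·4
1 = −2·22 + 5·9
1 = 5·53 − 12·22
Thus 22·(-12) ≡ 1 (mod 53); reducing, -12 mod 53 = 41.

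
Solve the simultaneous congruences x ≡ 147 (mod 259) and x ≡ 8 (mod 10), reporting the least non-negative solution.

Write x = 147 + 259·k. Then 259·k ≡ 8 − 147 ≡ 1 (mod 10).
Need 259⁻¹ mod 10. Extended Euclid on (10, 9):
10 = 1*9 + 1
9 = 9*1 + 0
Back-substitute:
1 = 10 − 9
259⁻¹ ≡ 9 (mod 10), so k ≡ 9·1 ≡ 9 (mod 10).
x = 147 + 259·9 = 2478.

2478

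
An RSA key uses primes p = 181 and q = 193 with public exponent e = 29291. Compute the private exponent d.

φ(n) = (p−1)(q−1) = 180·192 = 34560.
Need d with 29291·d ≡ 1 (mod 34560). Apply the extended Euclidean algorithm:
34560 = 1×29291 + 5269
29291 = 5×5269 + 2946
5269 = 1×2946 + 2323
2946 = 1×2323 + 623
2323 = 3×623 + 454
623 = 1×454 + 169
454 = 2×169 + 116
169 = 1×116 + 53
116 = 2×53 + 10
53 = 5×10 + 3
10 = 3×3 + 1
3 = 3×1 + 0
Back-substitute:
1 = 10 − 3·3
1 = −3·53 + 16·10
1 = 16·116 − 35·53
1 = −35·169 + 51·116
1 = 51·454 − 137·169
1 = −137·623 + 188·454
1 = 188·2323 − 701·623
1 = −701·2946 + 889·2323
1 = 889·5269 − 1590·2946
1 = −1590·29291 + 8839·5269
1 = 8839·34560 − 10429·29291
So 29291·(-10429) ≡ 1 (mod 34560), hence d ≡ -10429 ≡ 24131 (mod 34560).

24131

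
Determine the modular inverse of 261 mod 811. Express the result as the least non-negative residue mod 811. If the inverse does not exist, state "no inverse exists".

Extended Euclidean algorithm:
811 = 3·261 + 28
261 = 9·28 + 9
28 = 3·9 + 1
9 = 9·1 + 0
The gcd is 1. Working backward:
1 = 28 − 3·9
1 = −3·261 + 28·28
1 = 28·811 − 87·261
So 261·(-87) ≡ 1 (mod 811), and -87 ≡ 724 (mod 811).

724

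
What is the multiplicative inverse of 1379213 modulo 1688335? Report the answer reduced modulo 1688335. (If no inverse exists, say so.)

Euclidean algorithm on 1688335, 1379213:
1688335 = 1*1379213 + 309122
1379213 = 4*309122 + 142725
309122 = 2*142725 + 23672
142725 = 6*23672 + 693
23672 = 34*693 + 110
693 = 6*110 + 33
110 = 3*33 + 11
33 = 3*11 + 0
Since gcd = 11 > 1, 1379213 is not a unit mod 1688335.

no inverse exists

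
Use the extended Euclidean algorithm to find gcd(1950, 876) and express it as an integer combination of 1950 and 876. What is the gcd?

6

Apply Euclid's algorithm to 1950 and 876:
1950 = 2×876 + 198
876 = 4×198 + 84
198 = 2×84 + 30
84 = 2×30 + 24
30 = 1×24 + 6
24 = 4×6 + 0
gcd(1950, 876) = 6.
Express as a combination:
6 = 30 − 24
6 = −84 + 3·30
6 = 3·198 − 7·84
6 = −7·876 + 31·198
6 = 31·1950 − 69·876
So 6 = (31)·1950 + (-69)·876.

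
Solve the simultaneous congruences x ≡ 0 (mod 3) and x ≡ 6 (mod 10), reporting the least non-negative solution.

Write x = 0 + 3·k. Then 3·k ≡ 6 − 0 ≡ 6 (mod 10).
Need 3⁻¹ mod 10. Extended Euclid on (10, 3):
10 = 3×3 + 1
3 = 3×1 + 0
Back-substitute:
1 = 10 − 3·3
3⁻¹ ≡ 7 (mod 10), so k ≡ 7·6 ≡ 2 (mod 10).
x = 0 + 3·2 = 6.

6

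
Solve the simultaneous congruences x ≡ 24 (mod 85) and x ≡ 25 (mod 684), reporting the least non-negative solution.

14389

Write x = 24 + 85·k. Then 85·k ≡ 25 − 24 ≡ 1 (mod 684).
Need 85⁻¹ mod 684. Extended Euclid on (684, 85):
684 = 8*85 + 4
85 = 21*4 + 1
4 = 4*1 + 0
Back-substitute:
1 = 85 − 21·4
1 = −21·684 + 169·85
85⁻¹ ≡ 169 (mod 684), so k ≡ 169·1 ≡ 169 (mod 684).
x = 24 + 85·169 = 14389.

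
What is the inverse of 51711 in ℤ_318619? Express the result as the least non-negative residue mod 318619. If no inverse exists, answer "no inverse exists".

217613

Apply the Euclidean algorithm to 318619 and 51711:
318619 = 6×51711 + 8353
51711 = 6×8353 + 1593
8353 = 5×1593 + 388
1593 = 4×388 + 41
388 = 9×41 + 19
41 = 2×19 + 3
19 = 6×3 + 1
3 = 3×1 + 0
Since gcd(51711, 318619) = 1, back-substitute to write 1 as a combination:
1 = 19 − 6·3
1 = −6·41 + 13·19
1 = 13·388 − 123·41
1 = −123·1593 + 505·388
1 = 505·8353 − 2648·1593
1 = −2648·51711 + 16393·8353
1 = 16393·318619 − 101006·51711
So 51711·(-101006) ≡ 1 (mod 318619), and -101006 ≡ 217613 (mod 318619).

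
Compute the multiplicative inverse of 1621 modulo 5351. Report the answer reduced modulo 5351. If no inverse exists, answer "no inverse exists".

4090

Apply the Euclidean algorithm to 5351 and 1621:
5351 = 3·1621 + 488
1621 = 3·488 + 157
488 = 3·157 + 17
157 = 9·17 + 4
17 = 4·4 + 1
4 = 4·1 + 0
The gcd is 1. Working backward:
1 = 17 − 4·4
1 = −4·157 + 37·17
1 = 37·488 − 115·157
1 = −115·1621 + 382·488
1 = 382·5351 − 1261·1621
Thus 1621·(-1261) ≡ 1 (mod 5351); reducing, -1261 mod 5351 = 4090.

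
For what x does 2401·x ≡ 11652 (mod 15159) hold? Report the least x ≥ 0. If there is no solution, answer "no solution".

First find gcd(2401, 15159):
15159 = 6×2401 + 753
2401 = 3×753 + 142
753 = 5×142 + 43
142 = 3×43 + 13
43 = 3×13 + 4
13 = 3×4 + 1
4 = 4×1 + 0
gcd = 1, so a unique solution mod 15159 exists.
Back-substitute for the Bézout coefficients:
1 = 13 − 3·4
1 = −3·43 + 10·13
1 = 10·142 − 33·43
1 = −33·753 + 175·142
1 = 175·2401 − 558·753
1 = −558·15159 + 3523·2401
So 2401·(3523) ≡ 1 (mod 15159), giving 2401⁻¹ ≡ 3523.
x ≡ 2401⁻¹·11652 ≡ 3523·11652 ≡ 14583 (mod 15159).

14583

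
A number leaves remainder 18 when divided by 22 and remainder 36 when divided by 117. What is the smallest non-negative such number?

Write x = 18 + 22·k. Then 22·k ≡ 36 − 18 ≡ 18 (mod 117).
Need 22⁻¹ mod 117. Extended Euclid on (117, 22):
117 = 5·22 + 7
22 = 3·7 + 1
7 = 7·1 + 0
Back-substitute:
1 = 22 − 3·7
1 = −3·117 + 16·22
22⁻¹ ≡ 16 (mod 117), so k ≡ 16·18 ≡ 54 (mod 117).
x = 18 + 22·54 = 1206.

1206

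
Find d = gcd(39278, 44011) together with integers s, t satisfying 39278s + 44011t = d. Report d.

Apply Euclid's algorithm to 44011 and 39278:
44011 = 1·39278 + 4733
39278 = 8·4733 + 1414
4733 = 3·1414 + 491
1414 = 2·491 + 432
491 = 1·432 + 59
432 = 7·59 + 19
59 = 3·19 + 2
19 = 9·2 + 1
2 = 2·1 + 0
gcd(39278, 44011) = 1.
Express as a combination:
1 = 19 − 9·2
1 = −9·59 + 28·19
1 = 28·432 − 205·59
1 = −205·491 + 233·432
1 = 233·1414 − 671·491
1 = −671·4733 + 2246·1414
1 = 2246·39278 − 18639·4733
1 = −18639·44011 + 20885·39278
So 1 = (-18639)·44011 + (20885)·39278.

1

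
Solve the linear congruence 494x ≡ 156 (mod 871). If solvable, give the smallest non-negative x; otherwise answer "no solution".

25

First find gcd(494, 871):
871 = 1*494 + 377
494 = 1*377 + 117
377 = 3*117 + 26
117 = 4*26 + 13
26 = 2*13 + 0
gcd = 13 and 13 | 156, so solutions exist. Divide through by 13: 38x ≡ 12 (mod 67).
Now find 38⁻¹ mod 67:
67 = 1·38 + 29
38 = 1·29 + 9
29 = 3·9 + 2
9 = 4·2 + 1
2 = 2·1 + 0
Back-substitute:
1 = 9 − 4·2
1 = −4·29 + 13·9
1 = 13·38 − 17·29
1 = −17·67 + 30·38
So 38⁻¹ ≡ 30 (mod 67).
Then x ≡ 30·12 ≡ 25 (mod 67); the smallest non-negative solution is x = 25.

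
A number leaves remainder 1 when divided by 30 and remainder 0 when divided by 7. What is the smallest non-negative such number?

91

Write x = 1 + 30·k. Then 30·k ≡ 0 − 1 ≡ 6 (mod 7).
Need 30⁻¹ mod 7. Extended Euclid on (7, 2):
7 = 3·2 + 1
2 = 2·1 + 0
Back-substitute:
1 = 7 − 3·2
30⁻¹ ≡ 4 (mod 7), so k ≡ 4·6 ≡ 3 (mod 7).
x = 1 + 30·3 = 91.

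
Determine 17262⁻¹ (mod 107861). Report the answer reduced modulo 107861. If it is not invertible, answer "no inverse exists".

94633

Apply the Euclidean algorithm to 107861 and 17262:
107861 = 6·17262 + 4289
17262 = 4·4289 + 106
4289 = 40·106 + 49
106 = 2·49 + 8
49 = 6·8 + 1
8 = 8·1 + 0
gcd = 1, so the inverse exists. Back-substitute:
1 = 49 − 6·8
1 = −6·106 + 13·49
1 = 13·4289 − 526·106
1 = −526·17262 + 2117·4289
1 = 2117·107861 − 13228·17262
So 17262·(-13228) ≡ 1 (mod 107861), and -13228 ≡ 94633 (mod 107861).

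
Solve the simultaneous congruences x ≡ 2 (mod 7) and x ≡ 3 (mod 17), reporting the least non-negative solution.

37

Write x = 2 + 7·k. Then 7·k ≡ 3 − 2 ≡ 1 (mod 17).
Need 7⁻¹ mod 17. Extended Euclid on (17, 7):
17 = 2×7 + 3
7 = 2×3 + 1
3 = 3×1 + 0
Back-substitute:
1 = 7 − 2·3
1 = −2·17 + 5·7
7⁻¹ ≡ 5 (mod 17), so k ≡ 5·1 ≡ 5 (mod 17).
x = 2 + 7·5 = 37.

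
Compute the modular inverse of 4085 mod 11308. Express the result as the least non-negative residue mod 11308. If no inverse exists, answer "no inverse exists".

gcd(11308, 4085) by repeated division:
11308 = 2*4085 + 3138
4085 = 1*3138 + 947
3138 = 3*947 + 297
947 = 3*297 + 56
297 = 5*56 + 17
56 = 3*17 + 5
17 = 3*5 + 2
5 = 2*2 + 1
2 = 2*1 + 0
The gcd is 1. Working backward:
1 = 5 − 2·2
1 = −2·17 + 7·5
1 = 7·56 − 23·17
1 = −23·297 + 122·56
1 = 122·947 − 389·297
1 = −389·3138 + 1289·947
1 = 1289·4085 − 1678·3138
1 = −1678·11308 + 4645·4085
So 4085·4645 ≡ 1 (mod 11308).

4645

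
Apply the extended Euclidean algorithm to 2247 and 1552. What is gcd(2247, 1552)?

1

Euclidean algorithm:
2247 = 1×1552 + 695
1552 = 2×695 + 162
695 = 4×162 + 47
162 = 3×47 + 21
47 = 2×21 + 5
21 = 4×5 + 1
5 = 5×1 + 0
gcd(2247, 1552) = 1.
Back-substituting:
1 = 21 − 4·5
1 = −4·47 + 9·21
1 = 9·162 − 31·47
1 = −31·695 + 133·162
1 = 133·1552 − 297·695
1 = −297·2247 + 430·1552
So 1 = (-297)·2247 + (430)·1552.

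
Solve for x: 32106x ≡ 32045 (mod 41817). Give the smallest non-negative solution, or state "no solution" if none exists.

gcd(32106, 41817):
41817 = 1*32106 + 9711
32106 = 3*9711 + 2973
9711 = 3*2973 + 792
2973 = 3*792 + 597
792 = 1*597 + 195
597 = 3*195 + 12
195 = 16*12 + 3
12 = 4*3 + 0
gcd = 3, but 3 ∤ 32045, so the congruence has no solution.

no solution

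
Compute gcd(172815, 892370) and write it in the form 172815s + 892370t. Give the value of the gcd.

5

Repeated division:
892370 = 5×172815 + 28295
172815 = 6×28295 + 3045
28295 = 9×3045 + 890
3045 = 3×890 + 375
890 = 2×375 + 140
375 = 2×140 + 95
140 = 1×95 + 45
95 = 2×45 + 5
45 = 9×5 + 0
gcd(172815, 892370) = 5.
Working backward:
5 = 95 − 2·45
5 = −2·140 + 3·95
5 = 3·375 − 8·140
5 = −8·890 + 19·375
5 = 19·3045 − 65·890
5 = −65·28295 + 604·3045
5 = 604·172815 − 3689·28295
5 = −3689·892370 + 19049·172815
So 5 = (-3689)·892370 + (19049)·172815.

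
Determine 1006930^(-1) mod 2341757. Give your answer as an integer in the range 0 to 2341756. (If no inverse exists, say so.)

75274

Extended Euclidean algorithm:
2341757 = 2*1006930 + 327897
1006930 = 3*327897 + 23239
327897 = 14*23239 + 2551
23239 = 9*2551 + 280
2551 = 9*280 + 31
280 = 9*31 + 1
31 = 31*1 + 0
gcd = 1, so the inverse exists. Back-substitute:
1 = 280 − 9·31
1 = −9·2551 + 82·280
1 = 82·23239 − 747·2551
1 = −747·327897 + 10540·23239
1 = 10540·1006930 − 32367·327897
1 = −32367·2341757 + 75274·1006930
So 1006930·75274 ≡ 1 (mod 2341757).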